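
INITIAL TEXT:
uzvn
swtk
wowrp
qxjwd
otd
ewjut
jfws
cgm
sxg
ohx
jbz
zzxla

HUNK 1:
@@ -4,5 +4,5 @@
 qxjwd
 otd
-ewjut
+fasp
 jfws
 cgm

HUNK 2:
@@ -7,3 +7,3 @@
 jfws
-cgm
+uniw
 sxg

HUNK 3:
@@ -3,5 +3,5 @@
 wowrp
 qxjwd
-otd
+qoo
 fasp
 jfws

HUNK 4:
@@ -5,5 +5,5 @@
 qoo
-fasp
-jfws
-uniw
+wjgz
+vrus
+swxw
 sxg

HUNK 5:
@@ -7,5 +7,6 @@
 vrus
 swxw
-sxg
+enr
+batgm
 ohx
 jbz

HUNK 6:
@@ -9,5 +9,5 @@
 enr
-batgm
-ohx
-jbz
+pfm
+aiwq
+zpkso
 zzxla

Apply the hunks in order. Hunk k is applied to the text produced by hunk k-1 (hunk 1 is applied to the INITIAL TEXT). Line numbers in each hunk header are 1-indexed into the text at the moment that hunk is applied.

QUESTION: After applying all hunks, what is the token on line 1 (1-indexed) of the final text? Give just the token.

Answer: uzvn

Derivation:
Hunk 1: at line 4 remove [ewjut] add [fasp] -> 12 lines: uzvn swtk wowrp qxjwd otd fasp jfws cgm sxg ohx jbz zzxla
Hunk 2: at line 7 remove [cgm] add [uniw] -> 12 lines: uzvn swtk wowrp qxjwd otd fasp jfws uniw sxg ohx jbz zzxla
Hunk 3: at line 3 remove [otd] add [qoo] -> 12 lines: uzvn swtk wowrp qxjwd qoo fasp jfws uniw sxg ohx jbz zzxla
Hunk 4: at line 5 remove [fasp,jfws,uniw] add [wjgz,vrus,swxw] -> 12 lines: uzvn swtk wowrp qxjwd qoo wjgz vrus swxw sxg ohx jbz zzxla
Hunk 5: at line 7 remove [sxg] add [enr,batgm] -> 13 lines: uzvn swtk wowrp qxjwd qoo wjgz vrus swxw enr batgm ohx jbz zzxla
Hunk 6: at line 9 remove [batgm,ohx,jbz] add [pfm,aiwq,zpkso] -> 13 lines: uzvn swtk wowrp qxjwd qoo wjgz vrus swxw enr pfm aiwq zpkso zzxla
Final line 1: uzvn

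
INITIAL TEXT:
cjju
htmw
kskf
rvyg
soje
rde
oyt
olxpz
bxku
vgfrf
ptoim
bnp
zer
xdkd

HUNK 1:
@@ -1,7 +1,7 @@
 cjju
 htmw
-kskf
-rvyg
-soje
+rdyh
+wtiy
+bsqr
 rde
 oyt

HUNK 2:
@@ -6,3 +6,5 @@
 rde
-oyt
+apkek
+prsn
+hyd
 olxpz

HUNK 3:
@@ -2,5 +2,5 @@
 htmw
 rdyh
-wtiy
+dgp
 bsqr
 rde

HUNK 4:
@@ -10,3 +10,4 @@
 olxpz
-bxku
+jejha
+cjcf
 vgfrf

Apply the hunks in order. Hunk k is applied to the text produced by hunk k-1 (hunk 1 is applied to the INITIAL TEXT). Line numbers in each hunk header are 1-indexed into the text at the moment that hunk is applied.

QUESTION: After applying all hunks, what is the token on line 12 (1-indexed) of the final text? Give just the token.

Answer: cjcf

Derivation:
Hunk 1: at line 1 remove [kskf,rvyg,soje] add [rdyh,wtiy,bsqr] -> 14 lines: cjju htmw rdyh wtiy bsqr rde oyt olxpz bxku vgfrf ptoim bnp zer xdkd
Hunk 2: at line 6 remove [oyt] add [apkek,prsn,hyd] -> 16 lines: cjju htmw rdyh wtiy bsqr rde apkek prsn hyd olxpz bxku vgfrf ptoim bnp zer xdkd
Hunk 3: at line 2 remove [wtiy] add [dgp] -> 16 lines: cjju htmw rdyh dgp bsqr rde apkek prsn hyd olxpz bxku vgfrf ptoim bnp zer xdkd
Hunk 4: at line 10 remove [bxku] add [jejha,cjcf] -> 17 lines: cjju htmw rdyh dgp bsqr rde apkek prsn hyd olxpz jejha cjcf vgfrf ptoim bnp zer xdkd
Final line 12: cjcf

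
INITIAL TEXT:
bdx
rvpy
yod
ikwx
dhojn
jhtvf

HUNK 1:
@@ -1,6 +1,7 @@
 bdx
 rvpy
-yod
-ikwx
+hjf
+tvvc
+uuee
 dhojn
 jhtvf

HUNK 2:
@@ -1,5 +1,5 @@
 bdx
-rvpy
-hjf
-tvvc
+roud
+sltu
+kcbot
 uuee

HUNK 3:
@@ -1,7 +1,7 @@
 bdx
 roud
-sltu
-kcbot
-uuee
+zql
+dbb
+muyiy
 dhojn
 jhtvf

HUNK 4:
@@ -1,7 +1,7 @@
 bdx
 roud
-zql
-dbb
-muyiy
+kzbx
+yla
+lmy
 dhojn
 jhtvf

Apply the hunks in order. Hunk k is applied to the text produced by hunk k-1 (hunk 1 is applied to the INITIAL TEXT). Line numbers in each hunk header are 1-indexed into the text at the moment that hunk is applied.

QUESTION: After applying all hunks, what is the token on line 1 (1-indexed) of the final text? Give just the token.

Hunk 1: at line 1 remove [yod,ikwx] add [hjf,tvvc,uuee] -> 7 lines: bdx rvpy hjf tvvc uuee dhojn jhtvf
Hunk 2: at line 1 remove [rvpy,hjf,tvvc] add [roud,sltu,kcbot] -> 7 lines: bdx roud sltu kcbot uuee dhojn jhtvf
Hunk 3: at line 1 remove [sltu,kcbot,uuee] add [zql,dbb,muyiy] -> 7 lines: bdx roud zql dbb muyiy dhojn jhtvf
Hunk 4: at line 1 remove [zql,dbb,muyiy] add [kzbx,yla,lmy] -> 7 lines: bdx roud kzbx yla lmy dhojn jhtvf
Final line 1: bdx

Answer: bdx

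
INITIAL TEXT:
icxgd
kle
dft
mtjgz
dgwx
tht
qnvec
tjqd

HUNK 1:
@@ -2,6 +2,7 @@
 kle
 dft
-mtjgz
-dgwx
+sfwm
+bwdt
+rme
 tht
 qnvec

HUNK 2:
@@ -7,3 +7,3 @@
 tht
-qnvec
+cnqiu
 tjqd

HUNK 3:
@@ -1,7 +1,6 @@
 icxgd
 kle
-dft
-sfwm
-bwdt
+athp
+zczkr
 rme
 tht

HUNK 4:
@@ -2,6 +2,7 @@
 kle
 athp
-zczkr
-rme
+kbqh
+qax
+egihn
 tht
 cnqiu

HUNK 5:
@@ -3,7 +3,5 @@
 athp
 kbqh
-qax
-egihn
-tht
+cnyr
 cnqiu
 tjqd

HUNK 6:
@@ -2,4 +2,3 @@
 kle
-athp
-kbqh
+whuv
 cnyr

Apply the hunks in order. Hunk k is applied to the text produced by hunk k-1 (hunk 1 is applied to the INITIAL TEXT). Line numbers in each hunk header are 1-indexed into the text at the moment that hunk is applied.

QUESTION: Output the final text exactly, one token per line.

Hunk 1: at line 2 remove [mtjgz,dgwx] add [sfwm,bwdt,rme] -> 9 lines: icxgd kle dft sfwm bwdt rme tht qnvec tjqd
Hunk 2: at line 7 remove [qnvec] add [cnqiu] -> 9 lines: icxgd kle dft sfwm bwdt rme tht cnqiu tjqd
Hunk 3: at line 1 remove [dft,sfwm,bwdt] add [athp,zczkr] -> 8 lines: icxgd kle athp zczkr rme tht cnqiu tjqd
Hunk 4: at line 2 remove [zczkr,rme] add [kbqh,qax,egihn] -> 9 lines: icxgd kle athp kbqh qax egihn tht cnqiu tjqd
Hunk 5: at line 3 remove [qax,egihn,tht] add [cnyr] -> 7 lines: icxgd kle athp kbqh cnyr cnqiu tjqd
Hunk 6: at line 2 remove [athp,kbqh] add [whuv] -> 6 lines: icxgd kle whuv cnyr cnqiu tjqd

Answer: icxgd
kle
whuv
cnyr
cnqiu
tjqd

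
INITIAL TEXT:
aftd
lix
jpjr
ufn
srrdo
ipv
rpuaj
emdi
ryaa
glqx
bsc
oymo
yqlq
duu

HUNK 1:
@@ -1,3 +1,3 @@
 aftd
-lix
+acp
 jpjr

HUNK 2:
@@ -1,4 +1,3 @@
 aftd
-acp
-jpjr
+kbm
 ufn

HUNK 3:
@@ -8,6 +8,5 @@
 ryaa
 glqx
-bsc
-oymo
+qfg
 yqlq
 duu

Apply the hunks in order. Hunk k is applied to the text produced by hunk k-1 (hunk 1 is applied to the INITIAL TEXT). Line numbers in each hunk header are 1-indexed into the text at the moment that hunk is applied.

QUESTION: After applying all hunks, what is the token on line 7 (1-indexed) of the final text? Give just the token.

Hunk 1: at line 1 remove [lix] add [acp] -> 14 lines: aftd acp jpjr ufn srrdo ipv rpuaj emdi ryaa glqx bsc oymo yqlq duu
Hunk 2: at line 1 remove [acp,jpjr] add [kbm] -> 13 lines: aftd kbm ufn srrdo ipv rpuaj emdi ryaa glqx bsc oymo yqlq duu
Hunk 3: at line 8 remove [bsc,oymo] add [qfg] -> 12 lines: aftd kbm ufn srrdo ipv rpuaj emdi ryaa glqx qfg yqlq duu
Final line 7: emdi

Answer: emdi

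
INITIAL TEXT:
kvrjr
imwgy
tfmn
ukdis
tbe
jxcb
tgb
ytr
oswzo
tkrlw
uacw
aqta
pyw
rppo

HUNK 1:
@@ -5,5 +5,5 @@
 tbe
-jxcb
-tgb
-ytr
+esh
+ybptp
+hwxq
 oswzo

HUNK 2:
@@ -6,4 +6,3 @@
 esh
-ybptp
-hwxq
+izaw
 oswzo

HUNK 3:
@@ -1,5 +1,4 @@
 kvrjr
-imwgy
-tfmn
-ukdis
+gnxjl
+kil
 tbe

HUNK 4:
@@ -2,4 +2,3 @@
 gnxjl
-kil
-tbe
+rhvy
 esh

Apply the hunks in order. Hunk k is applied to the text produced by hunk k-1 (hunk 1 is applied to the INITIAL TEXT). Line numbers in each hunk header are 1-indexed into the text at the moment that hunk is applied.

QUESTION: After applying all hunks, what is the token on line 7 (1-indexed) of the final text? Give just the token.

Hunk 1: at line 5 remove [jxcb,tgb,ytr] add [esh,ybptp,hwxq] -> 14 lines: kvrjr imwgy tfmn ukdis tbe esh ybptp hwxq oswzo tkrlw uacw aqta pyw rppo
Hunk 2: at line 6 remove [ybptp,hwxq] add [izaw] -> 13 lines: kvrjr imwgy tfmn ukdis tbe esh izaw oswzo tkrlw uacw aqta pyw rppo
Hunk 3: at line 1 remove [imwgy,tfmn,ukdis] add [gnxjl,kil] -> 12 lines: kvrjr gnxjl kil tbe esh izaw oswzo tkrlw uacw aqta pyw rppo
Hunk 4: at line 2 remove [kil,tbe] add [rhvy] -> 11 lines: kvrjr gnxjl rhvy esh izaw oswzo tkrlw uacw aqta pyw rppo
Final line 7: tkrlw

Answer: tkrlw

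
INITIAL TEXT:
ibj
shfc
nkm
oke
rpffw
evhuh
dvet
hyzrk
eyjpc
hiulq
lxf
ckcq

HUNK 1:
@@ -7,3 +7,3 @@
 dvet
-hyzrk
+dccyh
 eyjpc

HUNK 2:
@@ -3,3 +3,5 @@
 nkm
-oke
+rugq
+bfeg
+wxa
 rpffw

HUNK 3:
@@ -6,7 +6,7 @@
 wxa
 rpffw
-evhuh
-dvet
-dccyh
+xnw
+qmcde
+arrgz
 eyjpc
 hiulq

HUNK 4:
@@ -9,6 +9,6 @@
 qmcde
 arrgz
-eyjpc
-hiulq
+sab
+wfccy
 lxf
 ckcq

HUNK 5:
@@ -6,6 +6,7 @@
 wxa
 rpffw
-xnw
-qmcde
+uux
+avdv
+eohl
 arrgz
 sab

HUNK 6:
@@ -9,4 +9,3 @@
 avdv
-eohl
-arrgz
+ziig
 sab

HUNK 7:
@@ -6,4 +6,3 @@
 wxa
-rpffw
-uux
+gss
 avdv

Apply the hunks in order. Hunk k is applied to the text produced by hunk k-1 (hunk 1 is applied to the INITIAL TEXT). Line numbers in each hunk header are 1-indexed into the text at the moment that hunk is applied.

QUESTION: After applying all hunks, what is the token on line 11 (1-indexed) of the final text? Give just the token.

Answer: wfccy

Derivation:
Hunk 1: at line 7 remove [hyzrk] add [dccyh] -> 12 lines: ibj shfc nkm oke rpffw evhuh dvet dccyh eyjpc hiulq lxf ckcq
Hunk 2: at line 3 remove [oke] add [rugq,bfeg,wxa] -> 14 lines: ibj shfc nkm rugq bfeg wxa rpffw evhuh dvet dccyh eyjpc hiulq lxf ckcq
Hunk 3: at line 6 remove [evhuh,dvet,dccyh] add [xnw,qmcde,arrgz] -> 14 lines: ibj shfc nkm rugq bfeg wxa rpffw xnw qmcde arrgz eyjpc hiulq lxf ckcq
Hunk 4: at line 9 remove [eyjpc,hiulq] add [sab,wfccy] -> 14 lines: ibj shfc nkm rugq bfeg wxa rpffw xnw qmcde arrgz sab wfccy lxf ckcq
Hunk 5: at line 6 remove [xnw,qmcde] add [uux,avdv,eohl] -> 15 lines: ibj shfc nkm rugq bfeg wxa rpffw uux avdv eohl arrgz sab wfccy lxf ckcq
Hunk 6: at line 9 remove [eohl,arrgz] add [ziig] -> 14 lines: ibj shfc nkm rugq bfeg wxa rpffw uux avdv ziig sab wfccy lxf ckcq
Hunk 7: at line 6 remove [rpffw,uux] add [gss] -> 13 lines: ibj shfc nkm rugq bfeg wxa gss avdv ziig sab wfccy lxf ckcq
Final line 11: wfccy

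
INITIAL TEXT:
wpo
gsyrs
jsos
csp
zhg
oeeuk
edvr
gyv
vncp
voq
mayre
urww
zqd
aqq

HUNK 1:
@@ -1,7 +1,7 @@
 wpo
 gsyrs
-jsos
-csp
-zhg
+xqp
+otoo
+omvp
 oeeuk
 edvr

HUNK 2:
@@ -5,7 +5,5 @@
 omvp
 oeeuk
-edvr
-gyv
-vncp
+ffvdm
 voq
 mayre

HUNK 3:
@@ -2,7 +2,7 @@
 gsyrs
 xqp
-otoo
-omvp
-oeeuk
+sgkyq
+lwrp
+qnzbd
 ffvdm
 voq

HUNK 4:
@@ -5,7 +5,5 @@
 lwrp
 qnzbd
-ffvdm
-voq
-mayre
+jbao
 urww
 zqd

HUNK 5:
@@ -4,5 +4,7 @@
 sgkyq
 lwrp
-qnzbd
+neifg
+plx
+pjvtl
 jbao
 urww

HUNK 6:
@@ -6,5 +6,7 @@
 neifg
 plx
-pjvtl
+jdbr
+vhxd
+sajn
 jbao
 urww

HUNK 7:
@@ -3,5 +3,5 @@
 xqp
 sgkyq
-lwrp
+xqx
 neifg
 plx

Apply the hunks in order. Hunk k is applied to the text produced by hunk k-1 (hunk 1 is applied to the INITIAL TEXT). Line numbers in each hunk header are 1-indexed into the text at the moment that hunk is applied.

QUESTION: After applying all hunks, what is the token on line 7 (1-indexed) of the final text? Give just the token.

Hunk 1: at line 1 remove [jsos,csp,zhg] add [xqp,otoo,omvp] -> 14 lines: wpo gsyrs xqp otoo omvp oeeuk edvr gyv vncp voq mayre urww zqd aqq
Hunk 2: at line 5 remove [edvr,gyv,vncp] add [ffvdm] -> 12 lines: wpo gsyrs xqp otoo omvp oeeuk ffvdm voq mayre urww zqd aqq
Hunk 3: at line 2 remove [otoo,omvp,oeeuk] add [sgkyq,lwrp,qnzbd] -> 12 lines: wpo gsyrs xqp sgkyq lwrp qnzbd ffvdm voq mayre urww zqd aqq
Hunk 4: at line 5 remove [ffvdm,voq,mayre] add [jbao] -> 10 lines: wpo gsyrs xqp sgkyq lwrp qnzbd jbao urww zqd aqq
Hunk 5: at line 4 remove [qnzbd] add [neifg,plx,pjvtl] -> 12 lines: wpo gsyrs xqp sgkyq lwrp neifg plx pjvtl jbao urww zqd aqq
Hunk 6: at line 6 remove [pjvtl] add [jdbr,vhxd,sajn] -> 14 lines: wpo gsyrs xqp sgkyq lwrp neifg plx jdbr vhxd sajn jbao urww zqd aqq
Hunk 7: at line 3 remove [lwrp] add [xqx] -> 14 lines: wpo gsyrs xqp sgkyq xqx neifg plx jdbr vhxd sajn jbao urww zqd aqq
Final line 7: plx

Answer: plx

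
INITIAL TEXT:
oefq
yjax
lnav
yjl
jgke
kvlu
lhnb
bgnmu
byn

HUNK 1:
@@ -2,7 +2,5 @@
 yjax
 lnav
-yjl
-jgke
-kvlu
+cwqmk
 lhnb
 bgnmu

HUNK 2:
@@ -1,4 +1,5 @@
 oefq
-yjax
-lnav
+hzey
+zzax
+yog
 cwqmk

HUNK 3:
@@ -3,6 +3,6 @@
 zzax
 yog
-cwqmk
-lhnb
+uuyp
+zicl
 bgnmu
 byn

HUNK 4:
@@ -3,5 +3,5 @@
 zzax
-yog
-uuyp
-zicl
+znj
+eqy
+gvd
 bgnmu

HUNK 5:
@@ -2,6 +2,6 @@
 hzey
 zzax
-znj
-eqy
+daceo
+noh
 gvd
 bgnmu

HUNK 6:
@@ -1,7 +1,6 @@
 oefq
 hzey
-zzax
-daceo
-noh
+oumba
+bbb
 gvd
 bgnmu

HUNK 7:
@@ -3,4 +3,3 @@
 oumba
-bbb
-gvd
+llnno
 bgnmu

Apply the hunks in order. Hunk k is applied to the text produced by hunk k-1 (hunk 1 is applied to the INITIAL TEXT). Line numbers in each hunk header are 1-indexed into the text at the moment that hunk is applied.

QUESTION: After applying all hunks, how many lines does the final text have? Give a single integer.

Answer: 6

Derivation:
Hunk 1: at line 2 remove [yjl,jgke,kvlu] add [cwqmk] -> 7 lines: oefq yjax lnav cwqmk lhnb bgnmu byn
Hunk 2: at line 1 remove [yjax,lnav] add [hzey,zzax,yog] -> 8 lines: oefq hzey zzax yog cwqmk lhnb bgnmu byn
Hunk 3: at line 3 remove [cwqmk,lhnb] add [uuyp,zicl] -> 8 lines: oefq hzey zzax yog uuyp zicl bgnmu byn
Hunk 4: at line 3 remove [yog,uuyp,zicl] add [znj,eqy,gvd] -> 8 lines: oefq hzey zzax znj eqy gvd bgnmu byn
Hunk 5: at line 2 remove [znj,eqy] add [daceo,noh] -> 8 lines: oefq hzey zzax daceo noh gvd bgnmu byn
Hunk 6: at line 1 remove [zzax,daceo,noh] add [oumba,bbb] -> 7 lines: oefq hzey oumba bbb gvd bgnmu byn
Hunk 7: at line 3 remove [bbb,gvd] add [llnno] -> 6 lines: oefq hzey oumba llnno bgnmu byn
Final line count: 6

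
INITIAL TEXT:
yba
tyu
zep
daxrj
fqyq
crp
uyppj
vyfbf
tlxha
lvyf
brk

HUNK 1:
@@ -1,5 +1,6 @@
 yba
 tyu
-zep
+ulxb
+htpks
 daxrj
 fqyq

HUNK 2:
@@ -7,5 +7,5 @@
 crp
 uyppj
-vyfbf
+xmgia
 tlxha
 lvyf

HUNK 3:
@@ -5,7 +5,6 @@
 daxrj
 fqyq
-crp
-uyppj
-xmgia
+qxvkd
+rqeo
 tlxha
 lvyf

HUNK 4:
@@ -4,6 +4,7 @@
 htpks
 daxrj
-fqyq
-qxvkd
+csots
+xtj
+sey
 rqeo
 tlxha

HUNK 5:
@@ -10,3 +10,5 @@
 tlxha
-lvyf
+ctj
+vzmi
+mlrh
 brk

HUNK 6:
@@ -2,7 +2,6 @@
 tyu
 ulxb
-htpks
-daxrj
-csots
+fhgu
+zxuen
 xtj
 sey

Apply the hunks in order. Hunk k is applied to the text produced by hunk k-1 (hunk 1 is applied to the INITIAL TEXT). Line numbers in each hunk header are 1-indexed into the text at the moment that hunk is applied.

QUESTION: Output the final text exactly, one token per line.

Hunk 1: at line 1 remove [zep] add [ulxb,htpks] -> 12 lines: yba tyu ulxb htpks daxrj fqyq crp uyppj vyfbf tlxha lvyf brk
Hunk 2: at line 7 remove [vyfbf] add [xmgia] -> 12 lines: yba tyu ulxb htpks daxrj fqyq crp uyppj xmgia tlxha lvyf brk
Hunk 3: at line 5 remove [crp,uyppj,xmgia] add [qxvkd,rqeo] -> 11 lines: yba tyu ulxb htpks daxrj fqyq qxvkd rqeo tlxha lvyf brk
Hunk 4: at line 4 remove [fqyq,qxvkd] add [csots,xtj,sey] -> 12 lines: yba tyu ulxb htpks daxrj csots xtj sey rqeo tlxha lvyf brk
Hunk 5: at line 10 remove [lvyf] add [ctj,vzmi,mlrh] -> 14 lines: yba tyu ulxb htpks daxrj csots xtj sey rqeo tlxha ctj vzmi mlrh brk
Hunk 6: at line 2 remove [htpks,daxrj,csots] add [fhgu,zxuen] -> 13 lines: yba tyu ulxb fhgu zxuen xtj sey rqeo tlxha ctj vzmi mlrh brk

Answer: yba
tyu
ulxb
fhgu
zxuen
xtj
sey
rqeo
tlxha
ctj
vzmi
mlrh
brk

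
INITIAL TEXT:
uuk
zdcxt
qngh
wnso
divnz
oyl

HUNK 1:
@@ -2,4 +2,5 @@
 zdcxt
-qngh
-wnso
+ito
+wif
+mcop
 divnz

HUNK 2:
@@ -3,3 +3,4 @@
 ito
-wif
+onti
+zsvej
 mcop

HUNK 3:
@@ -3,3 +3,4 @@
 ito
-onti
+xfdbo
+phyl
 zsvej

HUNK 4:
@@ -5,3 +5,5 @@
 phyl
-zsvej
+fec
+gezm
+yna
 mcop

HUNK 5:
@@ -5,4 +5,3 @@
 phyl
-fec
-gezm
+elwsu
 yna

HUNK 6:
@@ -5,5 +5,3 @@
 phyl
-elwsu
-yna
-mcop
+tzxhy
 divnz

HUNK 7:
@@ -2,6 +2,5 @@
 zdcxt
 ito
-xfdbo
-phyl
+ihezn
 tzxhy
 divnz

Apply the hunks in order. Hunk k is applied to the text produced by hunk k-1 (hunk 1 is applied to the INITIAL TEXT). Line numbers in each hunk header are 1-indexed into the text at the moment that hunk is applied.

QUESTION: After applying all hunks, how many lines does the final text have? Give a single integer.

Answer: 7

Derivation:
Hunk 1: at line 2 remove [qngh,wnso] add [ito,wif,mcop] -> 7 lines: uuk zdcxt ito wif mcop divnz oyl
Hunk 2: at line 3 remove [wif] add [onti,zsvej] -> 8 lines: uuk zdcxt ito onti zsvej mcop divnz oyl
Hunk 3: at line 3 remove [onti] add [xfdbo,phyl] -> 9 lines: uuk zdcxt ito xfdbo phyl zsvej mcop divnz oyl
Hunk 4: at line 5 remove [zsvej] add [fec,gezm,yna] -> 11 lines: uuk zdcxt ito xfdbo phyl fec gezm yna mcop divnz oyl
Hunk 5: at line 5 remove [fec,gezm] add [elwsu] -> 10 lines: uuk zdcxt ito xfdbo phyl elwsu yna mcop divnz oyl
Hunk 6: at line 5 remove [elwsu,yna,mcop] add [tzxhy] -> 8 lines: uuk zdcxt ito xfdbo phyl tzxhy divnz oyl
Hunk 7: at line 2 remove [xfdbo,phyl] add [ihezn] -> 7 lines: uuk zdcxt ito ihezn tzxhy divnz oyl
Final line count: 7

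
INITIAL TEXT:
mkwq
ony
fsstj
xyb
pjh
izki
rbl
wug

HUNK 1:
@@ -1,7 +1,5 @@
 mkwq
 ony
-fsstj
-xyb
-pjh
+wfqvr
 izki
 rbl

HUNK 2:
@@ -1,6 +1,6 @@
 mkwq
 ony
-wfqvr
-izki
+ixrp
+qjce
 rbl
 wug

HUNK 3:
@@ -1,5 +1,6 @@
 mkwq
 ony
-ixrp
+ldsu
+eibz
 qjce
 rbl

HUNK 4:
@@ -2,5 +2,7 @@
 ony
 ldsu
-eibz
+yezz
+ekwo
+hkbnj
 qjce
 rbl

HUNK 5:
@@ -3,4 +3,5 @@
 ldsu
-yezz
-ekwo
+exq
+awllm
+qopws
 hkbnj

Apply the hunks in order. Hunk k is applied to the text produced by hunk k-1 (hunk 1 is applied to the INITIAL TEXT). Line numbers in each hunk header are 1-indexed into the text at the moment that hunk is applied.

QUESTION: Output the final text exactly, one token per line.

Answer: mkwq
ony
ldsu
exq
awllm
qopws
hkbnj
qjce
rbl
wug

Derivation:
Hunk 1: at line 1 remove [fsstj,xyb,pjh] add [wfqvr] -> 6 lines: mkwq ony wfqvr izki rbl wug
Hunk 2: at line 1 remove [wfqvr,izki] add [ixrp,qjce] -> 6 lines: mkwq ony ixrp qjce rbl wug
Hunk 3: at line 1 remove [ixrp] add [ldsu,eibz] -> 7 lines: mkwq ony ldsu eibz qjce rbl wug
Hunk 4: at line 2 remove [eibz] add [yezz,ekwo,hkbnj] -> 9 lines: mkwq ony ldsu yezz ekwo hkbnj qjce rbl wug
Hunk 5: at line 3 remove [yezz,ekwo] add [exq,awllm,qopws] -> 10 lines: mkwq ony ldsu exq awllm qopws hkbnj qjce rbl wug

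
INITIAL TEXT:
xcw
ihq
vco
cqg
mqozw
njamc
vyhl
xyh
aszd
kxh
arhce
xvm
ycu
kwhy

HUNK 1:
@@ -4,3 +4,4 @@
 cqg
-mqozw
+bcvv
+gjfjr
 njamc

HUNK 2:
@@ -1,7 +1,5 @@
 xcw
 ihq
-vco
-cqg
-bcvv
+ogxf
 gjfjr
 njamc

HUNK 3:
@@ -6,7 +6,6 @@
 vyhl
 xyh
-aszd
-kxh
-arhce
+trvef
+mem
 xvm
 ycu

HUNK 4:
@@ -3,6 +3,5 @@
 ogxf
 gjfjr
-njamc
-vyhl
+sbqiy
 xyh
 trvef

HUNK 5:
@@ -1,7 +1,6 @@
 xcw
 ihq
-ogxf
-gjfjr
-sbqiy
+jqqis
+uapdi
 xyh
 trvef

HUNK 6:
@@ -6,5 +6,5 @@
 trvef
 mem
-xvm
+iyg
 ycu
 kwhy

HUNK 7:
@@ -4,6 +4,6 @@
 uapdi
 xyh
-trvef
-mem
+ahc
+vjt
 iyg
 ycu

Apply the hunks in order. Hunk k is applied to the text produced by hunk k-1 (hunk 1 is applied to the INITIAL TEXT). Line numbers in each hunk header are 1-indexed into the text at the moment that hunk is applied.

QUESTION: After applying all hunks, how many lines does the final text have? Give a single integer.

Answer: 10

Derivation:
Hunk 1: at line 4 remove [mqozw] add [bcvv,gjfjr] -> 15 lines: xcw ihq vco cqg bcvv gjfjr njamc vyhl xyh aszd kxh arhce xvm ycu kwhy
Hunk 2: at line 1 remove [vco,cqg,bcvv] add [ogxf] -> 13 lines: xcw ihq ogxf gjfjr njamc vyhl xyh aszd kxh arhce xvm ycu kwhy
Hunk 3: at line 6 remove [aszd,kxh,arhce] add [trvef,mem] -> 12 lines: xcw ihq ogxf gjfjr njamc vyhl xyh trvef mem xvm ycu kwhy
Hunk 4: at line 3 remove [njamc,vyhl] add [sbqiy] -> 11 lines: xcw ihq ogxf gjfjr sbqiy xyh trvef mem xvm ycu kwhy
Hunk 5: at line 1 remove [ogxf,gjfjr,sbqiy] add [jqqis,uapdi] -> 10 lines: xcw ihq jqqis uapdi xyh trvef mem xvm ycu kwhy
Hunk 6: at line 6 remove [xvm] add [iyg] -> 10 lines: xcw ihq jqqis uapdi xyh trvef mem iyg ycu kwhy
Hunk 7: at line 4 remove [trvef,mem] add [ahc,vjt] -> 10 lines: xcw ihq jqqis uapdi xyh ahc vjt iyg ycu kwhy
Final line count: 10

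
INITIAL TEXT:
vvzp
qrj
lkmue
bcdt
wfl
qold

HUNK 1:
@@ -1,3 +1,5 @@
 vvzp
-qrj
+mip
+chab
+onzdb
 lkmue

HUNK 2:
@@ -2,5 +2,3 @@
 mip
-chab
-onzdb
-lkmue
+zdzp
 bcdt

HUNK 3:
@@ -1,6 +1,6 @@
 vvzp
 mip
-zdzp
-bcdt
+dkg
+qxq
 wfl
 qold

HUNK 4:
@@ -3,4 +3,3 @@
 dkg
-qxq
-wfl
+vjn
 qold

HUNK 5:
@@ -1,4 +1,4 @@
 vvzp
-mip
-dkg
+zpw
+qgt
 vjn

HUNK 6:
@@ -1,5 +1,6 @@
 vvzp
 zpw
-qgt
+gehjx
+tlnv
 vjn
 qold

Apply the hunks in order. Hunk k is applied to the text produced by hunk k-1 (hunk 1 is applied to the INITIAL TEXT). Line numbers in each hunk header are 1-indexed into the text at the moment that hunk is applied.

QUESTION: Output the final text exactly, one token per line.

Answer: vvzp
zpw
gehjx
tlnv
vjn
qold

Derivation:
Hunk 1: at line 1 remove [qrj] add [mip,chab,onzdb] -> 8 lines: vvzp mip chab onzdb lkmue bcdt wfl qold
Hunk 2: at line 2 remove [chab,onzdb,lkmue] add [zdzp] -> 6 lines: vvzp mip zdzp bcdt wfl qold
Hunk 3: at line 1 remove [zdzp,bcdt] add [dkg,qxq] -> 6 lines: vvzp mip dkg qxq wfl qold
Hunk 4: at line 3 remove [qxq,wfl] add [vjn] -> 5 lines: vvzp mip dkg vjn qold
Hunk 5: at line 1 remove [mip,dkg] add [zpw,qgt] -> 5 lines: vvzp zpw qgt vjn qold
Hunk 6: at line 1 remove [qgt] add [gehjx,tlnv] -> 6 lines: vvzp zpw gehjx tlnv vjn qold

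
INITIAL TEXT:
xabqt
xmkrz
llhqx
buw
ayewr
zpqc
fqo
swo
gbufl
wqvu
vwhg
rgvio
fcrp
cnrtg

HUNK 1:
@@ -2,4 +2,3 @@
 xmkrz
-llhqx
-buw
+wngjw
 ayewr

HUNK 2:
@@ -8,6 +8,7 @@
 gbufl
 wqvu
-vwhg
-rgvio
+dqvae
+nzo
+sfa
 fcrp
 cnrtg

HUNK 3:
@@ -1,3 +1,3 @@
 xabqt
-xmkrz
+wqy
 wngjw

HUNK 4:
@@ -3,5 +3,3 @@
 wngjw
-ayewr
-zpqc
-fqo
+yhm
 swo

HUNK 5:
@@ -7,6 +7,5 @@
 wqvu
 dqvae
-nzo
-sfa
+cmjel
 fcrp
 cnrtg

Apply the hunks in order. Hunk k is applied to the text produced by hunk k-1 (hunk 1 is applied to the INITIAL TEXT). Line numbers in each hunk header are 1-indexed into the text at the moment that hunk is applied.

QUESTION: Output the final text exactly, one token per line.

Hunk 1: at line 2 remove [llhqx,buw] add [wngjw] -> 13 lines: xabqt xmkrz wngjw ayewr zpqc fqo swo gbufl wqvu vwhg rgvio fcrp cnrtg
Hunk 2: at line 8 remove [vwhg,rgvio] add [dqvae,nzo,sfa] -> 14 lines: xabqt xmkrz wngjw ayewr zpqc fqo swo gbufl wqvu dqvae nzo sfa fcrp cnrtg
Hunk 3: at line 1 remove [xmkrz] add [wqy] -> 14 lines: xabqt wqy wngjw ayewr zpqc fqo swo gbufl wqvu dqvae nzo sfa fcrp cnrtg
Hunk 4: at line 3 remove [ayewr,zpqc,fqo] add [yhm] -> 12 lines: xabqt wqy wngjw yhm swo gbufl wqvu dqvae nzo sfa fcrp cnrtg
Hunk 5: at line 7 remove [nzo,sfa] add [cmjel] -> 11 lines: xabqt wqy wngjw yhm swo gbufl wqvu dqvae cmjel fcrp cnrtg

Answer: xabqt
wqy
wngjw
yhm
swo
gbufl
wqvu
dqvae
cmjel
fcrp
cnrtg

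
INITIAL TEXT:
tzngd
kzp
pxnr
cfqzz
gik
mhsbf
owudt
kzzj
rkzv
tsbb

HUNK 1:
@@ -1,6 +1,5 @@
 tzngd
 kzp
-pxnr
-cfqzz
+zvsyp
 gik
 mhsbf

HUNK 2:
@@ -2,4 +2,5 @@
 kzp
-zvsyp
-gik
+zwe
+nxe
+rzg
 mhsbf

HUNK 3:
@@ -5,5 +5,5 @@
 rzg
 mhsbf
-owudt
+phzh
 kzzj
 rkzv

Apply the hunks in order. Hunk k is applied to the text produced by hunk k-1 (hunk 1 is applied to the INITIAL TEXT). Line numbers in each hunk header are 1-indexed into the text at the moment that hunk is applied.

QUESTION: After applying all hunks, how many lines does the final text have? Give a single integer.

Hunk 1: at line 1 remove [pxnr,cfqzz] add [zvsyp] -> 9 lines: tzngd kzp zvsyp gik mhsbf owudt kzzj rkzv tsbb
Hunk 2: at line 2 remove [zvsyp,gik] add [zwe,nxe,rzg] -> 10 lines: tzngd kzp zwe nxe rzg mhsbf owudt kzzj rkzv tsbb
Hunk 3: at line 5 remove [owudt] add [phzh] -> 10 lines: tzngd kzp zwe nxe rzg mhsbf phzh kzzj rkzv tsbb
Final line count: 10

Answer: 10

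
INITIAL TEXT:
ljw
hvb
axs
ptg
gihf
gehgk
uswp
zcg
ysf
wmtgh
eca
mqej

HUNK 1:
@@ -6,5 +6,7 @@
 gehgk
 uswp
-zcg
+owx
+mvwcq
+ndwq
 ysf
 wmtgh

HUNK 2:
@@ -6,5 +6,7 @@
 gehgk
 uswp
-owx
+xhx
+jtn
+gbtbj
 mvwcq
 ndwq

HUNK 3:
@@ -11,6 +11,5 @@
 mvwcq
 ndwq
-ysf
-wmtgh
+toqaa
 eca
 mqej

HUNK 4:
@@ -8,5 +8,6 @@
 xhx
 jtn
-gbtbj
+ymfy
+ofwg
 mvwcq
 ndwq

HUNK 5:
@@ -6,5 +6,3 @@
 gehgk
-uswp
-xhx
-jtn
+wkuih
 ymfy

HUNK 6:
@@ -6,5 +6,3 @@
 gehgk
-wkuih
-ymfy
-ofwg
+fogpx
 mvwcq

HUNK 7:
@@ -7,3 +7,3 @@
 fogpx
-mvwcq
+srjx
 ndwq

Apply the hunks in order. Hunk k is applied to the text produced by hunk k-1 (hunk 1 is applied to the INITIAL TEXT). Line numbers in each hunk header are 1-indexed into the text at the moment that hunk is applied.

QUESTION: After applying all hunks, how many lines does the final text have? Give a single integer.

Answer: 12

Derivation:
Hunk 1: at line 6 remove [zcg] add [owx,mvwcq,ndwq] -> 14 lines: ljw hvb axs ptg gihf gehgk uswp owx mvwcq ndwq ysf wmtgh eca mqej
Hunk 2: at line 6 remove [owx] add [xhx,jtn,gbtbj] -> 16 lines: ljw hvb axs ptg gihf gehgk uswp xhx jtn gbtbj mvwcq ndwq ysf wmtgh eca mqej
Hunk 3: at line 11 remove [ysf,wmtgh] add [toqaa] -> 15 lines: ljw hvb axs ptg gihf gehgk uswp xhx jtn gbtbj mvwcq ndwq toqaa eca mqej
Hunk 4: at line 8 remove [gbtbj] add [ymfy,ofwg] -> 16 lines: ljw hvb axs ptg gihf gehgk uswp xhx jtn ymfy ofwg mvwcq ndwq toqaa eca mqej
Hunk 5: at line 6 remove [uswp,xhx,jtn] add [wkuih] -> 14 lines: ljw hvb axs ptg gihf gehgk wkuih ymfy ofwg mvwcq ndwq toqaa eca mqej
Hunk 6: at line 6 remove [wkuih,ymfy,ofwg] add [fogpx] -> 12 lines: ljw hvb axs ptg gihf gehgk fogpx mvwcq ndwq toqaa eca mqej
Hunk 7: at line 7 remove [mvwcq] add [srjx] -> 12 lines: ljw hvb axs ptg gihf gehgk fogpx srjx ndwq toqaa eca mqej
Final line count: 12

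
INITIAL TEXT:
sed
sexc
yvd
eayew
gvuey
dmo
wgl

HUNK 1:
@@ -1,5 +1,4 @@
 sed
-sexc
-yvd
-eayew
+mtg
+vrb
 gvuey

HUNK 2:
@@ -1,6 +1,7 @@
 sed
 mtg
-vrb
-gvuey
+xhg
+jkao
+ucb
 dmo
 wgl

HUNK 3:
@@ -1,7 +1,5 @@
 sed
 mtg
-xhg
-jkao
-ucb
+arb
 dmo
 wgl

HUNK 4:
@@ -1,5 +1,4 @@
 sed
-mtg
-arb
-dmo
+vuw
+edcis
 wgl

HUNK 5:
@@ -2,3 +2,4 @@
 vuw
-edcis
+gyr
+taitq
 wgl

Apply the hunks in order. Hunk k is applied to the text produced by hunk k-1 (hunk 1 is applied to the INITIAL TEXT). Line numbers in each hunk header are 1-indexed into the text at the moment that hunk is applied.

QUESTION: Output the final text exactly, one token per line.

Answer: sed
vuw
gyr
taitq
wgl

Derivation:
Hunk 1: at line 1 remove [sexc,yvd,eayew] add [mtg,vrb] -> 6 lines: sed mtg vrb gvuey dmo wgl
Hunk 2: at line 1 remove [vrb,gvuey] add [xhg,jkao,ucb] -> 7 lines: sed mtg xhg jkao ucb dmo wgl
Hunk 3: at line 1 remove [xhg,jkao,ucb] add [arb] -> 5 lines: sed mtg arb dmo wgl
Hunk 4: at line 1 remove [mtg,arb,dmo] add [vuw,edcis] -> 4 lines: sed vuw edcis wgl
Hunk 5: at line 2 remove [edcis] add [gyr,taitq] -> 5 lines: sed vuw gyr taitq wgl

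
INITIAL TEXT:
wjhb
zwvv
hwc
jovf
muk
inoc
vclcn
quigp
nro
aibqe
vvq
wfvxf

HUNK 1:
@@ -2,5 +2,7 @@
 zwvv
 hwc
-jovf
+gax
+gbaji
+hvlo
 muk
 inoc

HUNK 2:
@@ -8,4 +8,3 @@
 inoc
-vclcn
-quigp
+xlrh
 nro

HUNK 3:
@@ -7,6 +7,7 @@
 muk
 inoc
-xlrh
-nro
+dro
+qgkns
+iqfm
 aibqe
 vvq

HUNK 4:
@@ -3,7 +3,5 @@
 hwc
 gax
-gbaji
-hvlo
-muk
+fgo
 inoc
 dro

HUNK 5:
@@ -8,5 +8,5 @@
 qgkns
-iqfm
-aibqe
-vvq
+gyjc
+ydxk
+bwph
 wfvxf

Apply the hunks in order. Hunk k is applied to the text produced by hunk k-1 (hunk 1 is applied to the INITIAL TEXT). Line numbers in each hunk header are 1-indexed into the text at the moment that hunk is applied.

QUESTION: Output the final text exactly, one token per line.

Answer: wjhb
zwvv
hwc
gax
fgo
inoc
dro
qgkns
gyjc
ydxk
bwph
wfvxf

Derivation:
Hunk 1: at line 2 remove [jovf] add [gax,gbaji,hvlo] -> 14 lines: wjhb zwvv hwc gax gbaji hvlo muk inoc vclcn quigp nro aibqe vvq wfvxf
Hunk 2: at line 8 remove [vclcn,quigp] add [xlrh] -> 13 lines: wjhb zwvv hwc gax gbaji hvlo muk inoc xlrh nro aibqe vvq wfvxf
Hunk 3: at line 7 remove [xlrh,nro] add [dro,qgkns,iqfm] -> 14 lines: wjhb zwvv hwc gax gbaji hvlo muk inoc dro qgkns iqfm aibqe vvq wfvxf
Hunk 4: at line 3 remove [gbaji,hvlo,muk] add [fgo] -> 12 lines: wjhb zwvv hwc gax fgo inoc dro qgkns iqfm aibqe vvq wfvxf
Hunk 5: at line 8 remove [iqfm,aibqe,vvq] add [gyjc,ydxk,bwph] -> 12 lines: wjhb zwvv hwc gax fgo inoc dro qgkns gyjc ydxk bwph wfvxf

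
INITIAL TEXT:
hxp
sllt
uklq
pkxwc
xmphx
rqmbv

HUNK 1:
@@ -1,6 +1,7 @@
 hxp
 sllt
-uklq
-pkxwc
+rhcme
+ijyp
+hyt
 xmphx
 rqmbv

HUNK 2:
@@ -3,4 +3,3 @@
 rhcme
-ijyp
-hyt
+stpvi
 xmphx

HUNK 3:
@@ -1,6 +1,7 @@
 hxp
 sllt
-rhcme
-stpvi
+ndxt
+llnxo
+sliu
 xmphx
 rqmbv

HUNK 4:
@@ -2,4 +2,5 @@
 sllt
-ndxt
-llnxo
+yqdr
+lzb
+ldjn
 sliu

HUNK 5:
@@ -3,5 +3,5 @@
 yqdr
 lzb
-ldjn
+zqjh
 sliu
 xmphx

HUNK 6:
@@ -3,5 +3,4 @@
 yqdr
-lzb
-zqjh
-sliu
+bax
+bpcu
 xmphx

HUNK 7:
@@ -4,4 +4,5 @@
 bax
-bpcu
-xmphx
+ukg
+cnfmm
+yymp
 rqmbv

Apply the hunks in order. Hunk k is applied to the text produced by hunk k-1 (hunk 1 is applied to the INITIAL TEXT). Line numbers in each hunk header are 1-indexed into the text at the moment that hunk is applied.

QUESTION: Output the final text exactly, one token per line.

Hunk 1: at line 1 remove [uklq,pkxwc] add [rhcme,ijyp,hyt] -> 7 lines: hxp sllt rhcme ijyp hyt xmphx rqmbv
Hunk 2: at line 3 remove [ijyp,hyt] add [stpvi] -> 6 lines: hxp sllt rhcme stpvi xmphx rqmbv
Hunk 3: at line 1 remove [rhcme,stpvi] add [ndxt,llnxo,sliu] -> 7 lines: hxp sllt ndxt llnxo sliu xmphx rqmbv
Hunk 4: at line 2 remove [ndxt,llnxo] add [yqdr,lzb,ldjn] -> 8 lines: hxp sllt yqdr lzb ldjn sliu xmphx rqmbv
Hunk 5: at line 3 remove [ldjn] add [zqjh] -> 8 lines: hxp sllt yqdr lzb zqjh sliu xmphx rqmbv
Hunk 6: at line 3 remove [lzb,zqjh,sliu] add [bax,bpcu] -> 7 lines: hxp sllt yqdr bax bpcu xmphx rqmbv
Hunk 7: at line 4 remove [bpcu,xmphx] add [ukg,cnfmm,yymp] -> 8 lines: hxp sllt yqdr bax ukg cnfmm yymp rqmbv

Answer: hxp
sllt
yqdr
bax
ukg
cnfmm
yymp
rqmbv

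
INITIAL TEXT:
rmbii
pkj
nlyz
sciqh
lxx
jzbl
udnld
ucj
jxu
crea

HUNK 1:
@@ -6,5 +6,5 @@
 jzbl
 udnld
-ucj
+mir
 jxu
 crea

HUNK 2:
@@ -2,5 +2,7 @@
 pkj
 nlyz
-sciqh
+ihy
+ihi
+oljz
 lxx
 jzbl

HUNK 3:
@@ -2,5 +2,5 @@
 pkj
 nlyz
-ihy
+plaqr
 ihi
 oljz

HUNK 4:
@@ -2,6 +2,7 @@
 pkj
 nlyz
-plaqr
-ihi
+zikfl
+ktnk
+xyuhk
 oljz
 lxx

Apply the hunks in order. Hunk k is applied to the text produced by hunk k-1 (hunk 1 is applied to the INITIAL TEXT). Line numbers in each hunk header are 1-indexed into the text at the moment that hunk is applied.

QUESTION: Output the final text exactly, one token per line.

Hunk 1: at line 6 remove [ucj] add [mir] -> 10 lines: rmbii pkj nlyz sciqh lxx jzbl udnld mir jxu crea
Hunk 2: at line 2 remove [sciqh] add [ihy,ihi,oljz] -> 12 lines: rmbii pkj nlyz ihy ihi oljz lxx jzbl udnld mir jxu crea
Hunk 3: at line 2 remove [ihy] add [plaqr] -> 12 lines: rmbii pkj nlyz plaqr ihi oljz lxx jzbl udnld mir jxu crea
Hunk 4: at line 2 remove [plaqr,ihi] add [zikfl,ktnk,xyuhk] -> 13 lines: rmbii pkj nlyz zikfl ktnk xyuhk oljz lxx jzbl udnld mir jxu crea

Answer: rmbii
pkj
nlyz
zikfl
ktnk
xyuhk
oljz
lxx
jzbl
udnld
mir
jxu
crea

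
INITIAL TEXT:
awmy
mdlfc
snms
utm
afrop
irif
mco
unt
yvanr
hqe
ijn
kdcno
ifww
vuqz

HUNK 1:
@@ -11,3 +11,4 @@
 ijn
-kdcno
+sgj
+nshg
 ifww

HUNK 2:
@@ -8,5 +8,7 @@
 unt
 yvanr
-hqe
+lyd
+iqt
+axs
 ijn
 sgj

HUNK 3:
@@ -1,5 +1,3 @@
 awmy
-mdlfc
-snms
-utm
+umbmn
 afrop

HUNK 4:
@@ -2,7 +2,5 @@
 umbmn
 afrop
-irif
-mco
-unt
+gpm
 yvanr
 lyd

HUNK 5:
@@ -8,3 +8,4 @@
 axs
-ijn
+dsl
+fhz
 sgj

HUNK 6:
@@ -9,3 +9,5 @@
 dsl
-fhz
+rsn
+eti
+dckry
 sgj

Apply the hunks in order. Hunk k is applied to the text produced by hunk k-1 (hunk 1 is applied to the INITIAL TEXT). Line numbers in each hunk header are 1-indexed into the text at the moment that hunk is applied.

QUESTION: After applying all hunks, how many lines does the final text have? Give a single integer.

Hunk 1: at line 11 remove [kdcno] add [sgj,nshg] -> 15 lines: awmy mdlfc snms utm afrop irif mco unt yvanr hqe ijn sgj nshg ifww vuqz
Hunk 2: at line 8 remove [hqe] add [lyd,iqt,axs] -> 17 lines: awmy mdlfc snms utm afrop irif mco unt yvanr lyd iqt axs ijn sgj nshg ifww vuqz
Hunk 3: at line 1 remove [mdlfc,snms,utm] add [umbmn] -> 15 lines: awmy umbmn afrop irif mco unt yvanr lyd iqt axs ijn sgj nshg ifww vuqz
Hunk 4: at line 2 remove [irif,mco,unt] add [gpm] -> 13 lines: awmy umbmn afrop gpm yvanr lyd iqt axs ijn sgj nshg ifww vuqz
Hunk 5: at line 8 remove [ijn] add [dsl,fhz] -> 14 lines: awmy umbmn afrop gpm yvanr lyd iqt axs dsl fhz sgj nshg ifww vuqz
Hunk 6: at line 9 remove [fhz] add [rsn,eti,dckry] -> 16 lines: awmy umbmn afrop gpm yvanr lyd iqt axs dsl rsn eti dckry sgj nshg ifww vuqz
Final line count: 16

Answer: 16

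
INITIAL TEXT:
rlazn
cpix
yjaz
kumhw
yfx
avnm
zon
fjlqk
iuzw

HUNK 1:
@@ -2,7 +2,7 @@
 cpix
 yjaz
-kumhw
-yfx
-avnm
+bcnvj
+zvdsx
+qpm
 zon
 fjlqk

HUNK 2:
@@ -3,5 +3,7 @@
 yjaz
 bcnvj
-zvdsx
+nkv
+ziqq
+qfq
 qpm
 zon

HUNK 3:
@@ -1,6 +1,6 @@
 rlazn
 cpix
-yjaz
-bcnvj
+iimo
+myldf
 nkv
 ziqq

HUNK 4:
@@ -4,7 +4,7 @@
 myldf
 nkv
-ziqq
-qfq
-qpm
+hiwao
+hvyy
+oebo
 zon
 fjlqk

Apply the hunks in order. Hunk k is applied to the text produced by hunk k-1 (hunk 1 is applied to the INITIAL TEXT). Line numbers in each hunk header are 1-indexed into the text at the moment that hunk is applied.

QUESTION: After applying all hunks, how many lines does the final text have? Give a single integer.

Answer: 11

Derivation:
Hunk 1: at line 2 remove [kumhw,yfx,avnm] add [bcnvj,zvdsx,qpm] -> 9 lines: rlazn cpix yjaz bcnvj zvdsx qpm zon fjlqk iuzw
Hunk 2: at line 3 remove [zvdsx] add [nkv,ziqq,qfq] -> 11 lines: rlazn cpix yjaz bcnvj nkv ziqq qfq qpm zon fjlqk iuzw
Hunk 3: at line 1 remove [yjaz,bcnvj] add [iimo,myldf] -> 11 lines: rlazn cpix iimo myldf nkv ziqq qfq qpm zon fjlqk iuzw
Hunk 4: at line 4 remove [ziqq,qfq,qpm] add [hiwao,hvyy,oebo] -> 11 lines: rlazn cpix iimo myldf nkv hiwao hvyy oebo zon fjlqk iuzw
Final line count: 11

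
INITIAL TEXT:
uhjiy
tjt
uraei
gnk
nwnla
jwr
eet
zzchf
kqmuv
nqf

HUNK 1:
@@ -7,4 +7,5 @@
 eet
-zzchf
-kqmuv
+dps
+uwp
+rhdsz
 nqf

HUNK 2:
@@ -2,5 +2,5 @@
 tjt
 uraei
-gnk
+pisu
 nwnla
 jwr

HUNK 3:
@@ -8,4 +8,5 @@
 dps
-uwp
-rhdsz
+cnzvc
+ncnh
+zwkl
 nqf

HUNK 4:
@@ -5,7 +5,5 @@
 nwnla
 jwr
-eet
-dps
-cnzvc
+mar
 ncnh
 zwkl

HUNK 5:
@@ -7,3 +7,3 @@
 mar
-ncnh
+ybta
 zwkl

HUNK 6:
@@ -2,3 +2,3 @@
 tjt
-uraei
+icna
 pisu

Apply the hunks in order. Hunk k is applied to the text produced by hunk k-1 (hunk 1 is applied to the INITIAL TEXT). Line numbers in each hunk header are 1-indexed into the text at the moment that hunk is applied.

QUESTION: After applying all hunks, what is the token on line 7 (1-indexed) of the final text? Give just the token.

Answer: mar

Derivation:
Hunk 1: at line 7 remove [zzchf,kqmuv] add [dps,uwp,rhdsz] -> 11 lines: uhjiy tjt uraei gnk nwnla jwr eet dps uwp rhdsz nqf
Hunk 2: at line 2 remove [gnk] add [pisu] -> 11 lines: uhjiy tjt uraei pisu nwnla jwr eet dps uwp rhdsz nqf
Hunk 3: at line 8 remove [uwp,rhdsz] add [cnzvc,ncnh,zwkl] -> 12 lines: uhjiy tjt uraei pisu nwnla jwr eet dps cnzvc ncnh zwkl nqf
Hunk 4: at line 5 remove [eet,dps,cnzvc] add [mar] -> 10 lines: uhjiy tjt uraei pisu nwnla jwr mar ncnh zwkl nqf
Hunk 5: at line 7 remove [ncnh] add [ybta] -> 10 lines: uhjiy tjt uraei pisu nwnla jwr mar ybta zwkl nqf
Hunk 6: at line 2 remove [uraei] add [icna] -> 10 lines: uhjiy tjt icna pisu nwnla jwr mar ybta zwkl nqf
Final line 7: mar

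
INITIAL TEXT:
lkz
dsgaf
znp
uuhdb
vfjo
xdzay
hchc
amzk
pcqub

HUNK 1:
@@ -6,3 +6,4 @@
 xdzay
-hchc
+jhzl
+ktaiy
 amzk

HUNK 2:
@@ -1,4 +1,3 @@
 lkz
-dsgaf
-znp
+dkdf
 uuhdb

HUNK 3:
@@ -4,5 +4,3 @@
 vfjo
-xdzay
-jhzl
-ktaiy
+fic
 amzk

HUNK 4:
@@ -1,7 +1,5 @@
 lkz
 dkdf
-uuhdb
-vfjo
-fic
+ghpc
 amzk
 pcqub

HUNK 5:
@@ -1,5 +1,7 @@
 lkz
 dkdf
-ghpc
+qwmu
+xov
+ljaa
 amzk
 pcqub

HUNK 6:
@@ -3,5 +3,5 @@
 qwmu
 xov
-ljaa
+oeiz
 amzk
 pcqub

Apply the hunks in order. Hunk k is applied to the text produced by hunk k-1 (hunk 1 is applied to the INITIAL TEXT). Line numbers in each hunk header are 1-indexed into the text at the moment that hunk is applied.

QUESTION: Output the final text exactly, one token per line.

Hunk 1: at line 6 remove [hchc] add [jhzl,ktaiy] -> 10 lines: lkz dsgaf znp uuhdb vfjo xdzay jhzl ktaiy amzk pcqub
Hunk 2: at line 1 remove [dsgaf,znp] add [dkdf] -> 9 lines: lkz dkdf uuhdb vfjo xdzay jhzl ktaiy amzk pcqub
Hunk 3: at line 4 remove [xdzay,jhzl,ktaiy] add [fic] -> 7 lines: lkz dkdf uuhdb vfjo fic amzk pcqub
Hunk 4: at line 1 remove [uuhdb,vfjo,fic] add [ghpc] -> 5 lines: lkz dkdf ghpc amzk pcqub
Hunk 5: at line 1 remove [ghpc] add [qwmu,xov,ljaa] -> 7 lines: lkz dkdf qwmu xov ljaa amzk pcqub
Hunk 6: at line 3 remove [ljaa] add [oeiz] -> 7 lines: lkz dkdf qwmu xov oeiz amzk pcqub

Answer: lkz
dkdf
qwmu
xov
oeiz
amzk
pcqub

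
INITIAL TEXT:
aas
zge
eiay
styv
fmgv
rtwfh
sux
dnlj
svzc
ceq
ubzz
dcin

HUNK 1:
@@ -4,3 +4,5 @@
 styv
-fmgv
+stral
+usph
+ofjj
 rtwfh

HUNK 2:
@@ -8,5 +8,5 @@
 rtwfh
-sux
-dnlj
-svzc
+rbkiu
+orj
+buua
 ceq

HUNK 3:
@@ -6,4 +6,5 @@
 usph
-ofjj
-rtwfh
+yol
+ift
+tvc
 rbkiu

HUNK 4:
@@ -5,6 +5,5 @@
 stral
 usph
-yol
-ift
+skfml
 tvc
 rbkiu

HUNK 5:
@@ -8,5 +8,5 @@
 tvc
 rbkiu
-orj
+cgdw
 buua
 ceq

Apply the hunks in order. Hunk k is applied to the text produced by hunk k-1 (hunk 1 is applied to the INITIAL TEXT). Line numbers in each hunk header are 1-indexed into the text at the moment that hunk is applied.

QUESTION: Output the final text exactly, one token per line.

Answer: aas
zge
eiay
styv
stral
usph
skfml
tvc
rbkiu
cgdw
buua
ceq
ubzz
dcin

Derivation:
Hunk 1: at line 4 remove [fmgv] add [stral,usph,ofjj] -> 14 lines: aas zge eiay styv stral usph ofjj rtwfh sux dnlj svzc ceq ubzz dcin
Hunk 2: at line 8 remove [sux,dnlj,svzc] add [rbkiu,orj,buua] -> 14 lines: aas zge eiay styv stral usph ofjj rtwfh rbkiu orj buua ceq ubzz dcin
Hunk 3: at line 6 remove [ofjj,rtwfh] add [yol,ift,tvc] -> 15 lines: aas zge eiay styv stral usph yol ift tvc rbkiu orj buua ceq ubzz dcin
Hunk 4: at line 5 remove [yol,ift] add [skfml] -> 14 lines: aas zge eiay styv stral usph skfml tvc rbkiu orj buua ceq ubzz dcin
Hunk 5: at line 8 remove [orj] add [cgdw] -> 14 lines: aas zge eiay styv stral usph skfml tvc rbkiu cgdw buua ceq ubzz dcin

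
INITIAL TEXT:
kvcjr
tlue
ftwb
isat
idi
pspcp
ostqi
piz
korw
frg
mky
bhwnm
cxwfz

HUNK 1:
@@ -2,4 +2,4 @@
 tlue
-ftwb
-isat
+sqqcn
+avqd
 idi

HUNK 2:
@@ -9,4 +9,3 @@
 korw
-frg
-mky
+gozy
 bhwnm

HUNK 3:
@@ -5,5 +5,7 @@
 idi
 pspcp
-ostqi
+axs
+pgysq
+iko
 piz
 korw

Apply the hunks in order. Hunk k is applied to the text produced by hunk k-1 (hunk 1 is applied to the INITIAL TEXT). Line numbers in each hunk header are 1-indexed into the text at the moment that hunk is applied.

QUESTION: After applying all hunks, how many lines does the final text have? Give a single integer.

Answer: 14

Derivation:
Hunk 1: at line 2 remove [ftwb,isat] add [sqqcn,avqd] -> 13 lines: kvcjr tlue sqqcn avqd idi pspcp ostqi piz korw frg mky bhwnm cxwfz
Hunk 2: at line 9 remove [frg,mky] add [gozy] -> 12 lines: kvcjr tlue sqqcn avqd idi pspcp ostqi piz korw gozy bhwnm cxwfz
Hunk 3: at line 5 remove [ostqi] add [axs,pgysq,iko] -> 14 lines: kvcjr tlue sqqcn avqd idi pspcp axs pgysq iko piz korw gozy bhwnm cxwfz
Final line count: 14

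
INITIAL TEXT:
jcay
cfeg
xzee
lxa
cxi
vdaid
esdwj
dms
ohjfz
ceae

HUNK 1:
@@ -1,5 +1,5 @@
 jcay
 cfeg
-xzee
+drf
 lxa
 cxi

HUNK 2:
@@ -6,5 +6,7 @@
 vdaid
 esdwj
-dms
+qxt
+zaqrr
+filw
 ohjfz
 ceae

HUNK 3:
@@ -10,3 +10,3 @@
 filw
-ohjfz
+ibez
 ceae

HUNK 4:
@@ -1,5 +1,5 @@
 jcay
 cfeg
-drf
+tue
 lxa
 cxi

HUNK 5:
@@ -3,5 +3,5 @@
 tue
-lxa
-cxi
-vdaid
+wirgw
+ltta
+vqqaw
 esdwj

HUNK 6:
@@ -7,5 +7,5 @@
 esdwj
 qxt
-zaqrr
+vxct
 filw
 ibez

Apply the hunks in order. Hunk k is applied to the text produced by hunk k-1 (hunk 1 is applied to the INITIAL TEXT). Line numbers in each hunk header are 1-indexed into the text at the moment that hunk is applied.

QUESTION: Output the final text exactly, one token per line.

Hunk 1: at line 1 remove [xzee] add [drf] -> 10 lines: jcay cfeg drf lxa cxi vdaid esdwj dms ohjfz ceae
Hunk 2: at line 6 remove [dms] add [qxt,zaqrr,filw] -> 12 lines: jcay cfeg drf lxa cxi vdaid esdwj qxt zaqrr filw ohjfz ceae
Hunk 3: at line 10 remove [ohjfz] add [ibez] -> 12 lines: jcay cfeg drf lxa cxi vdaid esdwj qxt zaqrr filw ibez ceae
Hunk 4: at line 1 remove [drf] add [tue] -> 12 lines: jcay cfeg tue lxa cxi vdaid esdwj qxt zaqrr filw ibez ceae
Hunk 5: at line 3 remove [lxa,cxi,vdaid] add [wirgw,ltta,vqqaw] -> 12 lines: jcay cfeg tue wirgw ltta vqqaw esdwj qxt zaqrr filw ibez ceae
Hunk 6: at line 7 remove [zaqrr] add [vxct] -> 12 lines: jcay cfeg tue wirgw ltta vqqaw esdwj qxt vxct filw ibez ceae

Answer: jcay
cfeg
tue
wirgw
ltta
vqqaw
esdwj
qxt
vxct
filw
ibez
ceae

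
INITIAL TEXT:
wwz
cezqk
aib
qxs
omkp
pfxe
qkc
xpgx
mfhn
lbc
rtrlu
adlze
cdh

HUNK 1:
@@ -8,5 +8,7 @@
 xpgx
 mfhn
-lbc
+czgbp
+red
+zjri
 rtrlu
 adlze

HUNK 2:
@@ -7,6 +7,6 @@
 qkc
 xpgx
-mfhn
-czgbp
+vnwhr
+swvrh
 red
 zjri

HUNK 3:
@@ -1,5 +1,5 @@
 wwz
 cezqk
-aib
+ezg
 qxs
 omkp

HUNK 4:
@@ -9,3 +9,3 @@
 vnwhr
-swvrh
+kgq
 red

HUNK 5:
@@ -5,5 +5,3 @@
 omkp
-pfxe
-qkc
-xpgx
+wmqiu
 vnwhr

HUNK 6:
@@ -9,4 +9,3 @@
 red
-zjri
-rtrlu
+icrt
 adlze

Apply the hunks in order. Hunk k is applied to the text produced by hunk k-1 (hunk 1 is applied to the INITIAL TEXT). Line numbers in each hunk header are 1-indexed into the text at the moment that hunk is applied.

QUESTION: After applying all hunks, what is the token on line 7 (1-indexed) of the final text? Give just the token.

Hunk 1: at line 8 remove [lbc] add [czgbp,red,zjri] -> 15 lines: wwz cezqk aib qxs omkp pfxe qkc xpgx mfhn czgbp red zjri rtrlu adlze cdh
Hunk 2: at line 7 remove [mfhn,czgbp] add [vnwhr,swvrh] -> 15 lines: wwz cezqk aib qxs omkp pfxe qkc xpgx vnwhr swvrh red zjri rtrlu adlze cdh
Hunk 3: at line 1 remove [aib] add [ezg] -> 15 lines: wwz cezqk ezg qxs omkp pfxe qkc xpgx vnwhr swvrh red zjri rtrlu adlze cdh
Hunk 4: at line 9 remove [swvrh] add [kgq] -> 15 lines: wwz cezqk ezg qxs omkp pfxe qkc xpgx vnwhr kgq red zjri rtrlu adlze cdh
Hunk 5: at line 5 remove [pfxe,qkc,xpgx] add [wmqiu] -> 13 lines: wwz cezqk ezg qxs omkp wmqiu vnwhr kgq red zjri rtrlu adlze cdh
Hunk 6: at line 9 remove [zjri,rtrlu] add [icrt] -> 12 lines: wwz cezqk ezg qxs omkp wmqiu vnwhr kgq red icrt adlze cdh
Final line 7: vnwhr

Answer: vnwhr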